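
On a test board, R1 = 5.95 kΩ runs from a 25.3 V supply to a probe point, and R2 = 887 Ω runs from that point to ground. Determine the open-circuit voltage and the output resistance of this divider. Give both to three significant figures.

V_th = 3.28 V, R_th = 772 Ω

V_th is the open-circuit tap voltage: 25.3 × 887/(5950 + 887) = 3.28 V.
With the supply zeroed, R1 and R2 appear in parallel from the tap: R_th = R1‖R2 = (5950 × 887)/6837 = 772 Ω.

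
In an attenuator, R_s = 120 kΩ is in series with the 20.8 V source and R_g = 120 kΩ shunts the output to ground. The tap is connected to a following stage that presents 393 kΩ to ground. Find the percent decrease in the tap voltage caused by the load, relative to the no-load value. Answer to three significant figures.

The divider's output (Thévenin) resistance is R_s‖R_g = 60.00 kΩ.
Fractional drop under load = R_th/(R_th + R_L) = 60.00 / (60.00 + 393) = 0.1325.
So the output falls by 13.2 %.

13.2 %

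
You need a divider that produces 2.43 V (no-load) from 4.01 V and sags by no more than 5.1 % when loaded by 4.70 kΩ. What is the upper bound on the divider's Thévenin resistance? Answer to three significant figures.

R_th ≤ 253 Ω

Loading drop = R_th/(R_th + R_L) ≤ 0.0510, so R_th ≤ R_L · ε/(1−ε) = 4.70 kΩ × 0.0510/0.9490 = 253 Ω.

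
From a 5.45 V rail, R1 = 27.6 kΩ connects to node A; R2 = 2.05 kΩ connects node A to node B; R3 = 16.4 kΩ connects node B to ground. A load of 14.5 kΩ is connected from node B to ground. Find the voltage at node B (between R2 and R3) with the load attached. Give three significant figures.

At node B, R3 is in parallel with the load: R3‖R_L = 7.696 kΩ.
Below node A the resistance is R2 + (R3‖R_L) = 9.746 kΩ, so V_A = 5.45 × 9.746/37.35 = 1.422 V.
Then V_B = V_A × (R3‖R_L)/(R2 + R3‖R_L) = 1.422 × 7.696/9.746 = 1.12 V.

V ≈ 1.12 V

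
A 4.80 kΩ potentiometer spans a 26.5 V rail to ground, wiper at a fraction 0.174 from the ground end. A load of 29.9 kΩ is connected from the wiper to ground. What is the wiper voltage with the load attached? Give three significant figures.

V ≈ 4.51 V

The wiper splits the pot into (1−α)R = 3965 Ω above and αR = 835.2 Ω below.
Lower section ‖ load = 812.5 Ω.
V_wiper = 26.5 × 812.5/(3965 + 812.5) = 4.51 V.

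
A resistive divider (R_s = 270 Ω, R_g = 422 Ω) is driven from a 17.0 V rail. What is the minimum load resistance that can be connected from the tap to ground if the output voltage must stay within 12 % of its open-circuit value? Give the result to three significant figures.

R_L(min) ≈ 1.21 kΩ

Output resistance R_th = R_s‖R_g = (270 × 422)/692.0 = 164.7 Ω.
The fractional drop is R_th/(R_th + R_L); requiring this ≤ 0.120 gives R_L ≥ R_th(1/0.120 − 1) = 164.7 × 7.333 = 1.21 kΩ.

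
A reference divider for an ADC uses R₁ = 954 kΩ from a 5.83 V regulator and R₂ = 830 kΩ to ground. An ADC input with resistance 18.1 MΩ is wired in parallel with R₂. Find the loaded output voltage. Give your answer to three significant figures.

The load sits in parallel with R₂: R₂‖R_L = (830 × 18100) / (830 + 18100) = 793.6 kΩ.
V_out = 5.83 × 793.6 / (954 + 793.6) = 5.83 × 793.6/1748 = 2.65 V.

V_out ≈ 2.65 V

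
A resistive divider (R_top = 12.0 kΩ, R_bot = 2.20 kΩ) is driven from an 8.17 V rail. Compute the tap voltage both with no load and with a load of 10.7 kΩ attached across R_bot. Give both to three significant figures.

Unloaded: 1.27 V; loaded: 1.08 V

Open-circuit: V = 8.17 × 2.20/(12.0 + 2.20) = 1.27 V.
With the load, R_bot becomes R_bot‖R_L = 1.825 kΩ, so V = 8.17 × 1.825/13.82 = 1.08 V.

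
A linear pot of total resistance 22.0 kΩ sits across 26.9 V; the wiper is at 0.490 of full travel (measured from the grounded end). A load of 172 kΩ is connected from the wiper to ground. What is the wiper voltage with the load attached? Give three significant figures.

V ≈ 12.8 V

The wiper splits the pot into (1−α)R = 11.22 kΩ above and αR = 10.78 kΩ below.
Lower section ‖ load = 10.14 kΩ.
V_wiper = 26.9 × 10.14/(11.22 + 10.14) = 12.8 V.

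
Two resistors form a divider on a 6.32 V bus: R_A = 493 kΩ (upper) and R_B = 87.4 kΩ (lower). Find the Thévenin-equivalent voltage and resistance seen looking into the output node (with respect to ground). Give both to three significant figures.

V_th is the open-circuit tap voltage: 6.32 × 87.4/(493 + 87.4) = 0.952 V.
With the supply zeroed, R_A and R_B appear in parallel from the tap: R_th = R_A‖R_B = (493 × 87.4)/580.4 = 74.2 kΩ.

V_th = 0.952 V, R_th = 74.2 kΩ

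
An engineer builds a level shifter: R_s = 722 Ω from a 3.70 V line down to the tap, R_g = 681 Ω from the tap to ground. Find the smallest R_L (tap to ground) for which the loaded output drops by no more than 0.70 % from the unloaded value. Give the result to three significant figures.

Output resistance R_th = R_s‖R_g = (722 × 681)/1403 = 350.5 Ω.
The fractional drop is R_th/(R_th + R_L); requiring this ≤ 0.00700 gives R_L ≥ R_th(1/0.00700 − 1) = 350.5 × 141.9 = 49.7 kΩ.

R_L(min) ≈ 49.7 kΩ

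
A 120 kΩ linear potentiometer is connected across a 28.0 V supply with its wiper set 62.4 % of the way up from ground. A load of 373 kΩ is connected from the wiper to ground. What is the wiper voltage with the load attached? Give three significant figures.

The wiper splits the pot into (1−α)R = 45.12 kΩ above and αR = 74.88 kΩ below.
Lower section ‖ load = 62.36 kΩ.
V_wiper = 28.0 × 62.36/(45.12 + 62.36) = 16.2 V.

V ≈ 16.2 V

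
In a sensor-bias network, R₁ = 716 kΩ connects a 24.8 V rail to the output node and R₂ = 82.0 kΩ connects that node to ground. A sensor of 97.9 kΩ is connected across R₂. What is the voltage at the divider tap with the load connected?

The load sits in parallel with R₂: R₂‖R_L = (82.0 × 97.9) / (82.0 + 97.9) = 44.62 kΩ.
V_out = 24.8 × 44.62 / (716 + 44.62) = 24.8 × 44.62/760.6 = 1.45 V.

V_out ≈ 1.45 V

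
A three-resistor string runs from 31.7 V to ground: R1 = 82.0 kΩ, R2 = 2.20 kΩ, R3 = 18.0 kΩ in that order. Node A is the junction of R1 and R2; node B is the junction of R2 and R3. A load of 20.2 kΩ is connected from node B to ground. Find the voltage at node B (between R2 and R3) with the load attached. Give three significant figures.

V ≈ 3.22 V

At node B, R3 is in parallel with the load: R3‖R_L = 9.518 kΩ.
Below node A the resistance is R2 + (R3‖R_L) = 11.72 kΩ, so V_A = 31.7 × 11.72/93.72 = 3.964 V.
Then V_B = V_A × (R3‖R_L)/(R2 + R3‖R_L) = 3.964 × 9.518/11.72 = 3.22 V.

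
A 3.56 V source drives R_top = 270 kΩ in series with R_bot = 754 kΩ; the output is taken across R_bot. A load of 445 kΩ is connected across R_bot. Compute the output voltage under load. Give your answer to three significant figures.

V_out ≈ 1.81 V

The load sits in parallel with R_bot: R_bot‖R_L = (754 × 445) / (754 + 445) = 279.8 kΩ.
V_out = 3.56 × 279.8 / (270 + 279.8) = 3.56 × 279.8/549.8 = 1.81 V.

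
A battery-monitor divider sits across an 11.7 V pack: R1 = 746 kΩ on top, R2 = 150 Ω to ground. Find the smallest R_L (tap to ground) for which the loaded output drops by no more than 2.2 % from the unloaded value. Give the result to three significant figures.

Output resistance R_th = R1‖R2 = (746000 × 150)/746200 = 150.0 Ω.
The fractional drop is R_th/(R_th + R_L); requiring this ≤ 0.0220 gives R_L ≥ R_th(1/0.0220 − 1) = 150.0 × 44.45 = 6.67 kΩ.

R_L(min) ≈ 6.67 kΩ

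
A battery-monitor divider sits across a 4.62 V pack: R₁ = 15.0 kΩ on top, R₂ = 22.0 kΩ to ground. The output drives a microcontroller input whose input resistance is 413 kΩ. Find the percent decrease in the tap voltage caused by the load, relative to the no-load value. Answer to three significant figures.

The divider's output (Thévenin) resistance is R₁‖R₂ = 8.919 kΩ.
Fractional drop under load = R_th/(R_th + R_L) = 8.919 / (8.919 + 413) = 0.02114.
So the output falls by 2.11 %.

2.11 %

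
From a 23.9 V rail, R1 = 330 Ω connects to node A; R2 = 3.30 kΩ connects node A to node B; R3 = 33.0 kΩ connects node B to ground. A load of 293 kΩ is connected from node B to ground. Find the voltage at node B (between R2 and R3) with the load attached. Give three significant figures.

V ≈ 21.3 V

At node B, R3 is in parallel with the load: R3‖R_L = 29660 Ω.
Below node A the resistance is R2 + (R3‖R_L) = 32960 Ω, so V_A = 23.9 × 32960/33290 = 23.66 V.
Then V_B = V_A × (R3‖R_L)/(R2 + R3‖R_L) = 23.66 × 29660/32960 = 21.3 V.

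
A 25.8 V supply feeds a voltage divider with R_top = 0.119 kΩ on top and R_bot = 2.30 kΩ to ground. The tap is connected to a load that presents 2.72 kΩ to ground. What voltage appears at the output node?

The load sits in parallel with R_bot: R_bot‖R_L = (2300 × 2720) / (2300 + 2720) = 1246 Ω.
V_out = 25.8 × 1246 / (119 + 1246) = 25.8 × 1246/1365 = 23.6 V.

V_out ≈ 23.6 V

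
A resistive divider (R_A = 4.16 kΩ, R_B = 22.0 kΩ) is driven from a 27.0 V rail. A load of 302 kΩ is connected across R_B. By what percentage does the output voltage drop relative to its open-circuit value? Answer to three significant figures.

1.15 %

The divider's output (Thévenin) resistance is R_A‖R_B = 3.498 kΩ.
Fractional drop under load = R_th/(R_th + R_L) = 3.498 / (3.498 + 302) = 0.01145.
So the output falls by 1.15 %.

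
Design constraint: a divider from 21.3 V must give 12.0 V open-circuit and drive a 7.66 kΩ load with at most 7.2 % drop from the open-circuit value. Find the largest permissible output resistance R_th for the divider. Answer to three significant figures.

Loading drop = R_th/(R_th + R_L) ≤ 0.0720, so R_th ≤ R_L · ε/(1−ε) = 7.66 kΩ × 0.0720/0.9280 = 594 Ω.
(Any R1, R2 with R2/(R1+R2) = 0.563 and R1‖R2 ≤ 594 Ω will meet the spec.)

R_th ≤ 594 Ω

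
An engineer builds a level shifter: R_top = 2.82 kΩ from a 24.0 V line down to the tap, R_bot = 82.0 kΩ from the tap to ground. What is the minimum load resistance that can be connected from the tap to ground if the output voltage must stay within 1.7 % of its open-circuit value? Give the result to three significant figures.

R_L(min) ≈ 158 kΩ

Output resistance R_th = R_top‖R_bot = (2.82 × 82.0)/84.82 = 2.726 kΩ.
The fractional drop is R_th/(R_th + R_L); requiring this ≤ 0.0170 gives R_L ≥ R_th(1/0.0170 − 1) = 2.726 × 57.82 = 158 kΩ.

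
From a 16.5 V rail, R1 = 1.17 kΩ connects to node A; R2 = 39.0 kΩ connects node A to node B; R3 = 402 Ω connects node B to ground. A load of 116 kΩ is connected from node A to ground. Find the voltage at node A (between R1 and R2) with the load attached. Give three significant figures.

V ≈ 15.9 V

Below node A the series string R2+R3 = 39400 Ω sits in parallel with the 116000 Ω load: 29410 Ω.
V_A = 16.5 × 29410/(1170 + 29410) = 15.9 V.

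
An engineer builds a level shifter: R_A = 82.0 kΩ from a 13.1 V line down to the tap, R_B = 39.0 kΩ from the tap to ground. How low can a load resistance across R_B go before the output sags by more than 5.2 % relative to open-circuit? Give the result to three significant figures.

Output resistance R_th = R_A‖R_B = (82.0 × 39.0)/121.0 = 26.43 kΩ.
The fractional drop is R_th/(R_th + R_L); requiring this ≤ 0.0520 gives R_L ≥ R_th(1/0.0520 − 1) = 26.43 × 18.23 = 482 kΩ.

R_L(min) ≈ 482 kΩ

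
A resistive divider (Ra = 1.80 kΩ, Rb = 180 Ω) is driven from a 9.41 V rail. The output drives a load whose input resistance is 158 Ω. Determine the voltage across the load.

V_out ≈ 0.420 V

The load sits in parallel with Rb: Rb‖R_L = (180 × 158) / (180 + 158) = 84.14 Ω.
V_out = 9.41 × 84.14 / (1800 + 84.14) = 9.41 × 84.14/1884 = 0.420 V.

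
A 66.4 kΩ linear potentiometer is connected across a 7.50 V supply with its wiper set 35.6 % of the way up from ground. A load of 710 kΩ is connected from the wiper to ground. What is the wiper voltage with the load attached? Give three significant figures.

The wiper splits the pot into (1−α)R = 42.76 kΩ above and αR = 23.64 kΩ below.
Lower section ‖ load = 22.88 kΩ.
V_wiper = 7.50 × 22.88/(42.76 + 22.88) = 2.61 V.

V ≈ 2.61 V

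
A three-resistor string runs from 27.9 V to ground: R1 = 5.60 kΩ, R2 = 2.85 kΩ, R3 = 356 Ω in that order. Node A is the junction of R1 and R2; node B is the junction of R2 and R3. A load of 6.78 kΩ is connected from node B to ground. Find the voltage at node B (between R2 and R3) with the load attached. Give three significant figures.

At node B, R3 is in parallel with the load: R3‖R_L = 338.2 Ω.
Below node A the resistance is R2 + (R3‖R_L) = 3188 Ω, so V_A = 27.9 × 3188/8788 = 10.12 V.
Then V_B = V_A × (R3‖R_L)/(R2 + R3‖R_L) = 10.12 × 338.2/3188 = 1.07 V.

V ≈ 1.07 V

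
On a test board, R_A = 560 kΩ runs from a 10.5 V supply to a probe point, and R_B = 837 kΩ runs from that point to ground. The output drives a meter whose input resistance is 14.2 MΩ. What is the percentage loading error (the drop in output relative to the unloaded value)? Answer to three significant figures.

2.31 %

The divider's output (Thévenin) resistance is R_A‖R_B = 335.5 kΩ.
Fractional drop under load = R_th/(R_th + R_L) = 335.5 / (335.5 + 14200) = 0.02308.
So the output falls by 2.31 %.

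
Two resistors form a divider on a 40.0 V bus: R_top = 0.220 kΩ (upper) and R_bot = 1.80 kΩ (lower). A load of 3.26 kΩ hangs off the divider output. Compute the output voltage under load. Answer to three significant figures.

V_out ≈ 33.6 V

The load sits in parallel with R_bot: R_bot‖R_L = (1800 × 3260) / (1800 + 3260) = 1160 Ω.
V_out = 40.0 × 1160 / (220 + 1160) = 40.0 × 1160/1380 = 33.6 V.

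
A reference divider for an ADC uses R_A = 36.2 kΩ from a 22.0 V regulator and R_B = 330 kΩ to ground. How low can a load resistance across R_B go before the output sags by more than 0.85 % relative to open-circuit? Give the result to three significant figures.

Output resistance R_th = R_A‖R_B = (36.2 × 330)/366.2 = 32.62 kΩ.
The fractional drop is R_th/(R_th + R_L); requiring this ≤ 0.00850 gives R_L ≥ R_th(1/0.00850 − 1) = 32.62 × 116.6 = 3.81 MΩ.

R_L(min) ≈ 3.81 MΩ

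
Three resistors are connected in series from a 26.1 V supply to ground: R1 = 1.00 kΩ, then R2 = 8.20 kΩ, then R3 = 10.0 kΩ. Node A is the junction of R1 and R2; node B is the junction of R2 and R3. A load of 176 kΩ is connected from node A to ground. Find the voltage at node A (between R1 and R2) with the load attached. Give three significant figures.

Below node A the series string R2+R3 = 18.20 kΩ sits in parallel with the 176 kΩ load: 16.49 kΩ.
V_A = 26.1 × 16.49/(1.00 + 16.49) = 24.6 V.

V ≈ 24.6 V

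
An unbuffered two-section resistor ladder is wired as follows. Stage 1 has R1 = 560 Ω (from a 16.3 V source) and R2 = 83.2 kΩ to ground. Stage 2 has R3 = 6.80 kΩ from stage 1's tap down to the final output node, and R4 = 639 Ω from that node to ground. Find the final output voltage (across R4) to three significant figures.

V_out ≈ 1.29 V

Stage 2 presents R3+R4 = 7439 Ω as a load on stage 1's tap.
Stage 1's lower leg becomes R2‖(R3+R4) = 6828 Ω, so V_mid = 16.3 × 6828/7388 = 15.06 V.
Stage 2 is itself unloaded: V_out = V_mid × R4/(R3+R4) = 15.06 × 639/7439 = 1.29 V.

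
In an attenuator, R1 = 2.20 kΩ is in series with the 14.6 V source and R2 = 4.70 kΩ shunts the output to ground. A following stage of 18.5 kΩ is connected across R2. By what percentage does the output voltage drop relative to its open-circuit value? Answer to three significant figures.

The divider's output (Thévenin) resistance is R1‖R2 = 1.499 kΩ.
Fractional drop under load = R_th/(R_th + R_L) = 1.499 / (1.499 + 18.5) = 0.07493.
So the output falls by 7.49 %.

7.49 %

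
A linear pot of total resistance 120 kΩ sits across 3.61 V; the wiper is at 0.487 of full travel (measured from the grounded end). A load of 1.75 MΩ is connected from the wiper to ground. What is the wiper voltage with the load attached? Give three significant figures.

V ≈ 1.73 V

The wiper splits the pot into (1−α)R = 61.56 kΩ above and αR = 58.44 kΩ below.
Lower section ‖ load = 56.55 kΩ.
V_wiper = 3.61 × 56.55/(61.56 + 56.55) = 1.73 V.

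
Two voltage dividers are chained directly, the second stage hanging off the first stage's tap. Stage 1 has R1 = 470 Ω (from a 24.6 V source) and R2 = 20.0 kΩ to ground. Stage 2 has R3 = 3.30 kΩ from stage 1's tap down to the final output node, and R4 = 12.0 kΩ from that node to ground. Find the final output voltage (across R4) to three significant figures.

Stage 2 presents R3+R4 = 15300 Ω as a load on stage 1's tap.
Stage 1's lower leg becomes R2‖(R3+R4) = 8669 Ω, so V_mid = 24.6 × 8669/9139 = 23.33 V.
Stage 2 is itself unloaded: V_out = V_mid × R4/(R3+R4) = 23.33 × 12000/15300 = 18.3 V.

V_out ≈ 18.3 V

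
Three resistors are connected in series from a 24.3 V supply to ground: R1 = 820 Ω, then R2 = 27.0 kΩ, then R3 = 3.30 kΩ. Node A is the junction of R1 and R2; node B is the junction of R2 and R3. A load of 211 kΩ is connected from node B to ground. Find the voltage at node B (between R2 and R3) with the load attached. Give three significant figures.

At node B, R3 is in parallel with the load: R3‖R_L = 3249 Ω.
Below node A the resistance is R2 + (R3‖R_L) = 30250 Ω, so V_A = 24.3 × 30250/31070 = 23.66 V.
Then V_B = V_A × (R3‖R_L)/(R2 + R3‖R_L) = 23.66 × 3249/30250 = 2.54 V.

V ≈ 2.54 V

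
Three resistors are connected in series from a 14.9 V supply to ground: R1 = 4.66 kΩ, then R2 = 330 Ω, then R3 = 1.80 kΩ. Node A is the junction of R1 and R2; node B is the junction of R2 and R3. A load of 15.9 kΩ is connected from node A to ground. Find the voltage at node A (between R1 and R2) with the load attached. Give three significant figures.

Below node A the series string R2+R3 = 2130 Ω sits in parallel with the 15900 Ω load: 1878 Ω.
V_A = 14.9 × 1878/(4660 + 1878) = 4.28 V.

V ≈ 4.28 V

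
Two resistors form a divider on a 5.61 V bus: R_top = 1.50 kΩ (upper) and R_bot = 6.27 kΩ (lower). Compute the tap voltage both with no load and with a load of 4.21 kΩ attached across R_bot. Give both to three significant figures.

Open-circuit: V = 5.61 × 6.27/(1.50 + 6.27) = 4.53 V.
With the load, R_bot becomes R_bot‖R_L = 2.519 kΩ, so V = 5.61 × 2.519/4.019 = 3.52 V.

Unloaded: 4.53 V; loaded: 3.52 V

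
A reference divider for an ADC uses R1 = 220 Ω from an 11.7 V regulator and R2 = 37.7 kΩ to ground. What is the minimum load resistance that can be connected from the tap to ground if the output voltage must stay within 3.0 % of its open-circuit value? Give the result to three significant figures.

Output resistance R_th = R1‖R2 = (220 × 37700)/37920 = 218.7 Ω.
The fractional drop is R_th/(R_th + R_L); requiring this ≤ 0.0300 gives R_L ≥ R_th(1/0.0300 − 1) = 218.7 × 32.33 = 7.07 kΩ.

R_L(min) ≈ 7.07 kΩ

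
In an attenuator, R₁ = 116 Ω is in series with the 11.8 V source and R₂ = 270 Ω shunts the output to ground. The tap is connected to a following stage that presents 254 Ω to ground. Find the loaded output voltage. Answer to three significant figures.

V_out ≈ 6.26 V

The load sits in parallel with R₂: R₂‖R_L = (270 × 254) / (270 + 254) = 130.9 Ω.
V_out = 11.8 × 130.9 / (116 + 130.9) = 11.8 × 130.9/246.9 = 6.26 V.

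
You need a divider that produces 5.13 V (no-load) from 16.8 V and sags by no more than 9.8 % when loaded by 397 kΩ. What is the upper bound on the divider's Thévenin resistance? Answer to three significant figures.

Loading drop = R_th/(R_th + R_L) ≤ 0.0980, so R_th ≤ R_L · ε/(1−ε) = 397 kΩ × 0.0980/0.9020 = 43.1 kΩ.

R_th ≤ 43.1 kΩ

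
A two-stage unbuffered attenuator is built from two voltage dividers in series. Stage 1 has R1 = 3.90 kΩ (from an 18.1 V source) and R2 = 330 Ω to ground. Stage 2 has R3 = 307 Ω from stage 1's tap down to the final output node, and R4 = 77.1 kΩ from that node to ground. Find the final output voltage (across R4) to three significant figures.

Stage 2 presents R3+R4 = 77410 Ω as a load on stage 1's tap.
Stage 1's lower leg becomes R2‖(R3+R4) = 328.6 Ω, so V_mid = 18.1 × 328.6/4229 = 1.407 V.
Stage 2 is itself unloaded: V_out = V_mid × R4/(R3+R4) = 1.407 × 77100/77410 = 1.40 V.

V_out ≈ 1.40 V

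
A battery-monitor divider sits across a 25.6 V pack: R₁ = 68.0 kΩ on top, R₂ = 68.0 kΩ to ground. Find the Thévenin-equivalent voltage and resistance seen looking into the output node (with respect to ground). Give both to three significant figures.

V_th = 12.8 V, R_th = 34.0 kΩ

V_th is the open-circuit tap voltage: 25.6 × 68.0/(68.0 + 68.0) = 12.8 V.
With the supply zeroed, R₁ and R₂ appear in parallel from the tap: R_th = R₁‖R₂ = (68.0 × 68.0)/136.0 = 34.0 kΩ.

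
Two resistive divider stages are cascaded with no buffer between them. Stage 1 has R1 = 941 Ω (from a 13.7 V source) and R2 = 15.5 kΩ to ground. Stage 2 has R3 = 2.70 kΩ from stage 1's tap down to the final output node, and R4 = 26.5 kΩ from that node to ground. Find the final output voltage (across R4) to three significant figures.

V_out ≈ 11.4 V

Stage 2 presents R3+R4 = 29200 Ω as a load on stage 1's tap.
Stage 1's lower leg becomes R2‖(R3+R4) = 10130 Ω, so V_mid = 13.7 × 10130/11070 = 12.54 V.
Stage 2 is itself unloaded: V_out = V_mid × R4/(R3+R4) = 12.54 × 26500/29200 = 11.4 V.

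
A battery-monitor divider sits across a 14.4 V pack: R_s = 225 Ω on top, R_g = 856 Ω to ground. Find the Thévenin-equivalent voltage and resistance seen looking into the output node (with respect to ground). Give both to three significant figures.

V_th is the open-circuit tap voltage: 14.4 × 856/(225 + 856) = 11.4 V.
With the supply zeroed, R_s and R_g appear in parallel from the tap: R_th = R_s‖R_g = (225 × 856)/1081 = 178 Ω.

V_th = 11.4 V, R_th = 178 Ω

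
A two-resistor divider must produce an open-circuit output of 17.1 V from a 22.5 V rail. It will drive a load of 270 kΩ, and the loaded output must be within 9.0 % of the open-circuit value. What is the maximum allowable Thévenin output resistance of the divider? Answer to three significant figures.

Loading drop = R_th/(R_th + R_L) ≤ 0.0900, so R_th ≤ R_L · ε/(1−ε) = 270 kΩ × 0.0900/0.9100 = 26.7 kΩ.
(Any R1, R2 with R2/(R1+R2) = 0.760 and R1‖R2 ≤ 26.7 kΩ will meet the spec.)

R_th ≤ 26.7 kΩ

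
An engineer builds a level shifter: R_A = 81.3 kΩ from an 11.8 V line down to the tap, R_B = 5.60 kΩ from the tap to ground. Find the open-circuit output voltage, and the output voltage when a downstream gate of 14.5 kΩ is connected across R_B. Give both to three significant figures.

Open-circuit: V = 11.8 × 5.60/(81.3 + 5.60) = 0.760 V.
With the load, R_B becomes R_B‖R_L = 4.040 kΩ, so V = 11.8 × 4.040/85.34 = 0.559 V.

Unloaded: 0.760 V; loaded: 0.559 V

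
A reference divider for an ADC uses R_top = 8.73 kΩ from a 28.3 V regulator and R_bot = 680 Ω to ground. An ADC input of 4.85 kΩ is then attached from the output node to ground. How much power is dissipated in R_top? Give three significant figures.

P ≈ 80.4 mW

Total resistance from the source is R_top + (R_bot‖R_L) = 9326 Ω, so I = 28.3/9326 Ω = 3.034 mA.
P = I²·R_top = (3.034 mA)² × 8.73 kΩ = 80.4 mW.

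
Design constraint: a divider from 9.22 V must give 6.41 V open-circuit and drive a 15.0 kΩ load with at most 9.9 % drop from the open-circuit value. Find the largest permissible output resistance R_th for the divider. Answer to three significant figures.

Loading drop = R_th/(R_th + R_L) ≤ 0.0990, so R_th ≤ R_L · ε/(1−ε) = 15.0 kΩ × 0.0990/0.9010 = 1.65 kΩ.

R_th ≤ 1.65 kΩ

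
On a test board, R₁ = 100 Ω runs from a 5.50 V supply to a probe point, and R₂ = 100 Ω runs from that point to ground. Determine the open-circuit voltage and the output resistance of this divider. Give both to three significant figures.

V_th is the open-circuit tap voltage: 5.50 × 100/(100 + 100) = 2.75 V.
With the supply zeroed, R₁ and R₂ appear in parallel from the tap: R_th = R₁‖R₂ = (100 × 100)/200.0 = 50.0 Ω.

V_th = 2.75 V, R_th = 50.0 Ω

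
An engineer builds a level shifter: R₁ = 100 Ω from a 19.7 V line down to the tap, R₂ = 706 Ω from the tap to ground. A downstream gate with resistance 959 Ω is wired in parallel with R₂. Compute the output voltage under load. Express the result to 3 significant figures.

V_out ≈ 15.8 V

The load sits in parallel with R₂: R₂‖R_L = (706 × 959) / (706 + 959) = 406.6 Ω.
V_out = 19.7 × 406.6 / (100 + 406.6) = 19.7 × 406.6/506.6 = 15.8 V.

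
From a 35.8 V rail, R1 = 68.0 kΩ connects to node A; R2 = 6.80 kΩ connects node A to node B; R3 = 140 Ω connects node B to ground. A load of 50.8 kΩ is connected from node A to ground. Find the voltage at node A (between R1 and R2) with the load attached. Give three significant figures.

Below node A the series string R2+R3 = 6940 Ω sits in parallel with the 50800 Ω load: 6106 Ω.
V_A = 35.8 × 6106/(68000 + 6106) = 2.95 V.

V ≈ 2.95 V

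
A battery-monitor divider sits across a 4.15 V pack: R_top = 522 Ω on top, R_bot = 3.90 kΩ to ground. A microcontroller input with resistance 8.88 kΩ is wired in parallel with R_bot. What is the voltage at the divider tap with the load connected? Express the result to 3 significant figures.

V_out ≈ 3.48 V

The load sits in parallel with R_bot: R_bot‖R_L = (3900 × 8880) / (3900 + 8880) = 2710 Ω.
V_out = 4.15 × 2710 / (522 + 2710) = 4.15 × 2710/3232 = 3.48 V.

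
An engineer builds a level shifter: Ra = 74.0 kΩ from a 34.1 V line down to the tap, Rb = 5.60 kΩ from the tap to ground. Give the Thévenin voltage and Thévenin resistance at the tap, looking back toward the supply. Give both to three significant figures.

V_th = 2.40 V, R_th = 5.21 kΩ

V_th is the open-circuit tap voltage: 34.1 × 5.60/(74.0 + 5.60) = 2.40 V.
With the supply zeroed, Ra and Rb appear in parallel from the tap: R_th = Ra‖Rb = (74.0 × 5.60)/79.60 = 5.21 kΩ.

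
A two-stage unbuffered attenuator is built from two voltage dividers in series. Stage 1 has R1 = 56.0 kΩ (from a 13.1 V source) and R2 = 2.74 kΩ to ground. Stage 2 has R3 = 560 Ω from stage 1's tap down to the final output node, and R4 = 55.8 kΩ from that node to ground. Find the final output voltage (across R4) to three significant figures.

Stage 2 presents R3+R4 = 56360 Ω as a load on stage 1's tap.
Stage 1's lower leg becomes R2‖(R3+R4) = 2613 Ω, so V_mid = 13.1 × 2613/58610 = 0.5840 V.
Stage 2 is itself unloaded: V_out = V_mid × R4/(R3+R4) = 0.5840 × 55800/56360 = 0.578 V.

V_out ≈ 0.578 V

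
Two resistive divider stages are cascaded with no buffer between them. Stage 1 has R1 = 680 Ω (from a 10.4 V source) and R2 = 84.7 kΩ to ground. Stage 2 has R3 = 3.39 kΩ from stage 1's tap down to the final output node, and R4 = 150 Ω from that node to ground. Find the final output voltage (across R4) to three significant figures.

Stage 2 presents R3+R4 = 3540 Ω as a load on stage 1's tap.
Stage 1's lower leg becomes R2‖(R3+R4) = 3398 Ω, so V_mid = 10.4 × 3398/4078 = 8.666 V.
Stage 2 is itself unloaded: V_out = V_mid × R4/(R3+R4) = 8.666 × 150/3540 = 0.367 V.

V_out ≈ 0.367 V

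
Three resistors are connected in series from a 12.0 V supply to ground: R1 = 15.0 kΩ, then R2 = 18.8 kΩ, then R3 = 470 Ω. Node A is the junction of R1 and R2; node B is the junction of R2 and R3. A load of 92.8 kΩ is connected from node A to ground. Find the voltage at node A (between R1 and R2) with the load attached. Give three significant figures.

V ≈ 6.19 V

Below node A the series string R2+R3 = 19270 Ω sits in parallel with the 92800 Ω load: 15960 Ω.
V_A = 12.0 × 15960/(15000 + 15960) = 6.19 V.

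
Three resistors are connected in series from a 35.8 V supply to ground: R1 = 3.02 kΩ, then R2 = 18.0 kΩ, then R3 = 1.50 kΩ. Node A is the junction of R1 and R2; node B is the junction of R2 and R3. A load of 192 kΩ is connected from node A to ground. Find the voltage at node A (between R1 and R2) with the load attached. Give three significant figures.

Below node A the series string R2+R3 = 19.50 kΩ sits in parallel with the 192 kΩ load: 17.70 kΩ.
V_A = 35.8 × 17.70/(3.02 + 17.70) = 30.6 V.

V ≈ 30.6 V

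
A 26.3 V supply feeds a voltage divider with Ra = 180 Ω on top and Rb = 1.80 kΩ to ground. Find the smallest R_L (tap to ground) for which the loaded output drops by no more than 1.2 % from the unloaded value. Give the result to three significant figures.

R_L(min) ≈ 13.5 kΩ

Output resistance R_th = Ra‖Rb = (180 × 1800)/1980 = 163.6 Ω.
The fractional drop is R_th/(R_th + R_L); requiring this ≤ 0.0120 gives R_L ≥ R_th(1/0.0120 − 1) = 163.6 × 82.33 = 13.5 kΩ.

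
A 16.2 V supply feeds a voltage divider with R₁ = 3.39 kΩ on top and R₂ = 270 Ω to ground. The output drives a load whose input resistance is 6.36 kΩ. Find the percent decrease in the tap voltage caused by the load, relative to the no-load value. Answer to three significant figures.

3.78 %

The divider's output (Thévenin) resistance is R₁‖R₂ = 250.1 Ω.
Fractional drop under load = R_th/(R_th + R_L) = 250.1 / (250.1 + 6360) = 0.03783.
So the output falls by 3.78 %.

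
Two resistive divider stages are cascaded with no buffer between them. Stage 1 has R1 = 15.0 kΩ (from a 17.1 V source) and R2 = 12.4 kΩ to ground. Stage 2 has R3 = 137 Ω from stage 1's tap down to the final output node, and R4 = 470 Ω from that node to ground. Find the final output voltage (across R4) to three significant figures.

Stage 2 presents R3+R4 = 607.0 Ω as a load on stage 1's tap.
Stage 1's lower leg becomes R2‖(R3+R4) = 578.7 Ω, so V_mid = 17.1 × 578.7/15580 = 0.6352 V.
Stage 2 is itself unloaded: V_out = V_mid × R4/(R3+R4) = 0.6352 × 470/607.0 = 0.492 V.

V_out ≈ 0.492 V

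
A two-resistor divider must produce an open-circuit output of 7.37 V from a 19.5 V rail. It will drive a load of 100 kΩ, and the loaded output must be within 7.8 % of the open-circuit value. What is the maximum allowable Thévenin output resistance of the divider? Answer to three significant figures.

Loading drop = R_th/(R_th + R_L) ≤ 0.0780, so R_th ≤ R_L · ε/(1−ε) = 100 kΩ × 0.0780/0.9220 = 8.46 kΩ.
(Any R1, R2 with R2/(R1+R2) = 0.378 and R1‖R2 ≤ 8.46 kΩ will meet the spec.)

R_th ≤ 8.46 kΩ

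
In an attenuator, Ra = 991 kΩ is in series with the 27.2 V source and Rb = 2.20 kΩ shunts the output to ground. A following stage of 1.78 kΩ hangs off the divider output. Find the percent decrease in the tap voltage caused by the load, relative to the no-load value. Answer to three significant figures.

55.2 %

Unloaded V = 27.2 × 2.20/993.2 = 0.06025 V.
Loaded: Rb‖R_L = 0.9839 kΩ, giving V = 27.2 × 0.9839/992.0 = 0.02698 V.
Drop = (0.06025 − 0.02698) / 0.06025 = 55.2 %.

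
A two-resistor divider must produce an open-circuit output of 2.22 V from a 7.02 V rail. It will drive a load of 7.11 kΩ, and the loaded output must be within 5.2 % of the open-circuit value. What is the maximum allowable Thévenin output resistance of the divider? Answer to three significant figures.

R_th ≤ 390 Ω

Loading drop = R_th/(R_th + R_L) ≤ 0.0520, so R_th ≤ R_L · ε/(1−ε) = 7.11 kΩ × 0.0520/0.9480 = 390 Ω.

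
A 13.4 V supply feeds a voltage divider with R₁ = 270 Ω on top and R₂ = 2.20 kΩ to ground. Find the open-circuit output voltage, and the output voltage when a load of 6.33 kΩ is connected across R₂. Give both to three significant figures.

Open-circuit: V = 13.4 × 2200/(270 + 2200) = 11.9 V.
With the load, R₂ becomes R₂‖R_L = 1633 Ω, so V = 13.4 × 1633/1903 = 11.5 V.

Unloaded: 11.9 V; loaded: 11.5 V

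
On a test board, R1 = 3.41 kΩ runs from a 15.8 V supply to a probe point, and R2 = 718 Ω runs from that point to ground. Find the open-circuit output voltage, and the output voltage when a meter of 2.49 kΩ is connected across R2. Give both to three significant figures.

Unloaded: 2.75 V; loaded: 2.22 V

Open-circuit: V = 15.8 × 718/(3410 + 718) = 2.75 V.
With the load, R2 becomes R2‖R_L = 557.3 Ω, so V = 15.8 × 557.3/3967 = 2.22 V.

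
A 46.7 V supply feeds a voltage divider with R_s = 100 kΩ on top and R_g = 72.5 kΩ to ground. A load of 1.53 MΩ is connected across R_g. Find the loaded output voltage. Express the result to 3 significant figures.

V_out ≈ 19.1 V

The load sits in parallel with R_g: R_g‖R_L = (72.5 × 1530) / (72.5 + 1530) = 69.22 kΩ.
V_out = 46.7 × 69.22 / (100 + 69.22) = 46.7 × 69.22/169.2 = 19.1 V.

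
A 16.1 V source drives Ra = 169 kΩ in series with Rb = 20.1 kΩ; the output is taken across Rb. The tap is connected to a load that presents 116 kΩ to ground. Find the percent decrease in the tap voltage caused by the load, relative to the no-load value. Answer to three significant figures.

The divider's output (Thévenin) resistance is Ra‖Rb = 17.96 kΩ.
Fractional drop under load = R_th/(R_th + R_L) = 17.96 / (17.96 + 116) = 0.1341.
So the output falls by 13.4 %.

13.4 %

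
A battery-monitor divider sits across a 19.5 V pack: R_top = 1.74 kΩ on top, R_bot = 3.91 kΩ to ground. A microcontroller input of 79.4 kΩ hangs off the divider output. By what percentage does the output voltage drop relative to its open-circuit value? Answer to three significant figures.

The divider's output (Thévenin) resistance is R_top‖R_bot = 1.204 kΩ.
Fractional drop under load = R_th/(R_th + R_L) = 1.204 / (1.204 + 79.4) = 0.01494.
So the output falls by 1.49 %.

1.49 %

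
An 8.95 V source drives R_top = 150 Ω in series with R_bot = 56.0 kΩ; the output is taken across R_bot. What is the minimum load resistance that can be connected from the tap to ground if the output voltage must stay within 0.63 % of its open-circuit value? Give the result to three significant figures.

Output resistance R_th = R_top‖R_bot = (150 × 56000)/56150 = 149.6 Ω.
The fractional drop is R_th/(R_th + R_L); requiring this ≤ 0.00630 gives R_L ≥ R_th(1/0.00630 − 1) = 149.6 × 157.7 = 23.6 kΩ.

R_L(min) ≈ 23.6 kΩ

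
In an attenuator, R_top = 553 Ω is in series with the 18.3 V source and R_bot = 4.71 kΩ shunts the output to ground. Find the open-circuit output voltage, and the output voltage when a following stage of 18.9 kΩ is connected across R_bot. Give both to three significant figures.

Open-circuit: V = 18.3 × 4710/(553 + 4710) = 16.4 V.
With the load, R_bot becomes R_bot‖R_L = 3770 Ω, so V = 18.3 × 3770/4323 = 16.0 V.

Unloaded: 16.4 V; loaded: 16.0 V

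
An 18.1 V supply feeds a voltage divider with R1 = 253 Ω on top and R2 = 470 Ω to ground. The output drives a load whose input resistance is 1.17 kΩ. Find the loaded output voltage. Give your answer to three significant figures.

The load sits in parallel with R2: R2‖R_L = (470 × 1170) / (470 + 1170) = 335.3 Ω.
V_out = 18.1 × 335.3 / (253 + 335.3) = 18.1 × 335.3/588.3 = 10.3 V.

V_out ≈ 10.3 V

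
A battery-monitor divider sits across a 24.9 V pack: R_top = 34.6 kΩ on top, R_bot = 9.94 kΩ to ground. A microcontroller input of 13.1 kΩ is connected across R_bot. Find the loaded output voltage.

The load sits in parallel with R_bot: R_bot‖R_L = (9.94 × 13.1) / (9.94 + 13.1) = 5.652 kΩ.
V_out = 24.9 × 5.652 / (34.6 + 5.652) = 24.9 × 5.652/40.25 = 3.50 V.

V_out ≈ 3.50 V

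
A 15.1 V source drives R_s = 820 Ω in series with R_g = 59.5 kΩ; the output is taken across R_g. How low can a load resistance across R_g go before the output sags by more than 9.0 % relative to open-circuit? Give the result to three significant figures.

Output resistance R_th = R_s‖R_g = (820 × 59500)/60320 = 808.9 Ω.
The fractional drop is R_th/(R_th + R_L); requiring this ≤ 0.0900 gives R_L ≥ R_th(1/0.0900 − 1) = 808.9 × 10.11 = 8.18 kΩ.

R_L(min) ≈ 8.18 kΩ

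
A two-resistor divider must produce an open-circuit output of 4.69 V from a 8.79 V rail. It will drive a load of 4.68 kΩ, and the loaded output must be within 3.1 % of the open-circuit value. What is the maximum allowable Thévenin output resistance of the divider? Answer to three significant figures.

Loading drop = R_th/(R_th + R_L) ≤ 0.0310, so R_th ≤ R_L · ε/(1−ε) = 4.68 kΩ × 0.0310/0.9690 = 150 Ω.
(Any R1, R2 with R2/(R1+R2) = 0.534 and R1‖R2 ≤ 150 Ω will meet the spec.)

R_th ≤ 150 Ω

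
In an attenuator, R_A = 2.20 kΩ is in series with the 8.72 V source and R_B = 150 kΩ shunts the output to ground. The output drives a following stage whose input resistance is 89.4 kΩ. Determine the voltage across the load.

V_out ≈ 8.39 V

The load sits in parallel with R_B: R_B‖R_L = (150 × 89.4) / (150 + 89.4) = 56.02 kΩ.
V_out = 8.72 × 56.02 / (2.20 + 56.02) = 8.72 × 56.02/58.22 = 8.39 V.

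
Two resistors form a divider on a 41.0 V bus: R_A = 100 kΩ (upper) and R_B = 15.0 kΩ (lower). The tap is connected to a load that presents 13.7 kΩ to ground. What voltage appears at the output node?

V_out ≈ 2.74 V

The load sits in parallel with R_B: R_B‖R_L = (15.0 × 13.7) / (15.0 + 13.7) = 7.160 kΩ.
V_out = 41.0 × 7.160 / (100 + 7.160) = 41.0 × 7.160/107.2 = 2.74 V.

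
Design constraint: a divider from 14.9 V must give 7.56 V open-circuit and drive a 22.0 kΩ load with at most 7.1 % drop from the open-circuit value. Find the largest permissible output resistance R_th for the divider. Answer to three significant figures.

Loading drop = R_th/(R_th + R_L) ≤ 0.0710, so R_th ≤ R_L · ε/(1−ε) = 22.0 kΩ × 0.0710/0.9290 = 1.68 kΩ.
(Any R1, R2 with R2/(R1+R2) = 0.507 and R1‖R2 ≤ 1.68 kΩ will meet the spec.)

R_th ≤ 1.68 kΩ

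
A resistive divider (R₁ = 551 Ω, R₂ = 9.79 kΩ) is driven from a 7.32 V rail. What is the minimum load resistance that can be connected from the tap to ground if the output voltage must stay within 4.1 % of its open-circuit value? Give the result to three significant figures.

Output resistance R_th = R₁‖R₂ = (551 × 9790)/10340 = 521.6 Ω.
The fractional drop is R_th/(R_th + R_L); requiring this ≤ 0.0410 gives R_L ≥ R_th(1/0.0410 − 1) = 521.6 × 23.39 = 12.2 kΩ.

R_L(min) ≈ 12.2 kΩ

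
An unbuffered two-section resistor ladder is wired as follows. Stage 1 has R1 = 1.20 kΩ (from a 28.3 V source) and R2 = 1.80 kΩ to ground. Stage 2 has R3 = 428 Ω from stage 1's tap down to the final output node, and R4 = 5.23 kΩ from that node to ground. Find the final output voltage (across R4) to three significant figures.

Stage 2 presents R3+R4 = 5658 Ω as a load on stage 1's tap.
Stage 1's lower leg becomes R2‖(R3+R4) = 1366 Ω, so V_mid = 28.3 × 1366/2566 = 15.06 V.
Stage 2 is itself unloaded: V_out = V_mid × R4/(R3+R4) = 15.06 × 5230/5658 = 13.9 V.

V_out ≈ 13.9 V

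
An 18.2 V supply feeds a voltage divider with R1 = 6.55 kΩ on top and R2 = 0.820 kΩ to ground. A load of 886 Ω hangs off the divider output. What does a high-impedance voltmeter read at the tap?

V_out ≈ 1.11 V

The load sits in parallel with R2: R2‖R_L = (820 × 886) / (820 + 886) = 425.9 Ω.
V_out = 18.2 × 425.9 / (6550 + 425.9) = 18.2 × 425.9/6976 = 1.11 V.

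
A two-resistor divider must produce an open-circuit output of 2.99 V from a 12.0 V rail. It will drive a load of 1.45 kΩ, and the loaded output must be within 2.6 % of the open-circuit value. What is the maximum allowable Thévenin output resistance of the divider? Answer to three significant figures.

Loading drop = R_th/(R_th + R_L) ≤ 0.0260, so R_th ≤ R_L · ε/(1−ε) = 1.45 kΩ × 0.0260/0.9740 = 38.7 Ω.
(Any R1, R2 with R2/(R1+R2) = 0.249 and R1‖R2 ≤ 38.7 Ω will meet the spec.)

R_th ≤ 38.7 Ω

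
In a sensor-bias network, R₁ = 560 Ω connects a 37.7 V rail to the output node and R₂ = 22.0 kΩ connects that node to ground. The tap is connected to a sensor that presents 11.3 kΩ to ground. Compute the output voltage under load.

The load sits in parallel with R₂: R₂‖R_L = (22000 × 11300) / (22000 + 11300) = 7465 Ω.
V_out = 37.7 × 7465 / (560 + 7465) = 37.7 × 7465/8025 = 35.1 V.

V_out ≈ 35.1 V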